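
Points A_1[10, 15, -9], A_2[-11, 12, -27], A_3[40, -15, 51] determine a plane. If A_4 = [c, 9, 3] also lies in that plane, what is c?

16

The plane through A_1, A_2, A_3 has equation −720x + 720y + 720z = -2880.
Substituting A_4: (-720)c + (8640) = -2880, so c = 16.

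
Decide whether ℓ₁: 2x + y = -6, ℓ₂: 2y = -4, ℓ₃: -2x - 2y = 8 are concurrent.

Yes

Lines aᵢx + bᵢy = cᵢ with pairwise distinct directions are concurrent exactly when det[aᵢ bᵢ cᵢ] = 0.
Here the determinant is 0.
It vanishes, so the lines are concurrent at (-2, -2).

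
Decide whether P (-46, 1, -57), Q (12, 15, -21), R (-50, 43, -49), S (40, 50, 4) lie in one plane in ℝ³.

No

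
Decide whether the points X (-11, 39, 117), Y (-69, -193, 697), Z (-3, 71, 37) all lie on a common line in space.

Yes

XY = (-58, -232, 580), XZ = (8, 32, -80).
XY × XZ = (0, 0, 0).
The cross product vanishes, so the three points are collinear.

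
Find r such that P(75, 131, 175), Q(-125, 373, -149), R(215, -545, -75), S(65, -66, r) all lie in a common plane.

-38

The points are coplanar iff PQ · (PR × PS) = 0.
Expanding, this is linear in r: (101320)r + (3850160) = 0.
So r = -38.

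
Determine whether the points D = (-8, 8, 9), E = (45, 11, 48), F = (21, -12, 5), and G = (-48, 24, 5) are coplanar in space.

No

With D as base: DE = (53, 3, 39), DF = (29, -20, -4), DG = (-40, 16, -4).
DF × DG = (144, 276, -336).
DE · (DF × DG) = -4644.
Since -4644 ≠ 0, the four points are not coplanar.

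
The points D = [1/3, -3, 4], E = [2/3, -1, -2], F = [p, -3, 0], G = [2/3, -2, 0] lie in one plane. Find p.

1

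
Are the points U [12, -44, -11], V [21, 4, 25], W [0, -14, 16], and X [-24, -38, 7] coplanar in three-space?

No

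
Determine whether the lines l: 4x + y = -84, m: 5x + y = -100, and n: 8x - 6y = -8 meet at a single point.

Yes

Intersecting l and m: solving the 2×2 system gives (x, y) = (-16, -20).
Substitute into n: (8)(-16) + (-6)(-20) = -8.
This equals -8, so (-16, -20) lies on all three lines and they are concurrent.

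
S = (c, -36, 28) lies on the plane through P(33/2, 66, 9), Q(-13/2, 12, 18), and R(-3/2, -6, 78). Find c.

Coplanarity requires PQ · (PR × PS) = 0.
PQ = (-23, -54, 9), PR = (-18, -72, 69); the triple product is linear in c with coefficient -3078 and constant term -81567.
Setting it to zero: c = -53/2.

-53/2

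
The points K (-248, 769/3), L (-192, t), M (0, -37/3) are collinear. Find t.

587/3

Collinearity: (L − K) must be parallel to (M − K) = (248, -806/3).
Cross-multiplying the components: (t − 769/3)·(248) = (56)·(-806/3).
Solving gives t = 587/3.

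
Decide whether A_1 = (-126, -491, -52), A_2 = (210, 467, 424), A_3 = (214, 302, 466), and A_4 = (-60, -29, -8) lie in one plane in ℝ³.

A normal to the plane through A_1, A_2, A_3 is n = A_1A_2 × A_1A_3 = (118776, -12208, -59272).
The plane has equation n·P = -5889504. For A_4: n·A_4 = -6298352.
-6298352 ≠ -5889504, so A_4 is off the plane.

No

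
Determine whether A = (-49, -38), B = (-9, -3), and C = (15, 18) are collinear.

Yes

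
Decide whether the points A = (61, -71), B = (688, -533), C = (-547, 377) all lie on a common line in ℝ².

Yes

AB = (627, -462), AC = (-608, 448).
Twice the signed area of △ABC is (627)(448) − (-462)(-608) = 0.
The triangle is degenerate (zero area), so the points are collinear.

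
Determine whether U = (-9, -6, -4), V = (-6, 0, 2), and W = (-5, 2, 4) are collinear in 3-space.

Yes

UV = (3, 6, 6), UW = (4, 8, 8).
Each component of UW is 4/3 times the corresponding component of UV, so UW = 4/3·UV and the points are collinear.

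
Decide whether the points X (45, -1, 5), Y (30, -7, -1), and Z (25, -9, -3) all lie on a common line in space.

XY = (-15, -6, -6), XZ = (-20, -8, -8).
Each component of XZ is 4/3 times the corresponding component of XY, so XZ = 4/3·XY and the points are collinear.

Yes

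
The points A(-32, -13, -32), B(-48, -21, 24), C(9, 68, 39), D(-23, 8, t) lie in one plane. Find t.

-5

Normal to plane ABC: n = (-5104, 3432, -968); plane equation n·P = 149688.
Requiring n·D = 149688: (-968)t + (144848) = 149688.
So t = -5.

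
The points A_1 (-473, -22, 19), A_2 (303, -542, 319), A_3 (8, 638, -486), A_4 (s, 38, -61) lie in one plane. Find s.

-27

Normal to plane A_1A_2A_3: n = (64600, 536180, 762280); plane equation n·P = -27868440.
Requiring n·A_4 = -27868440: (64600)s + (-26124240) = -27868440.
So s = -27.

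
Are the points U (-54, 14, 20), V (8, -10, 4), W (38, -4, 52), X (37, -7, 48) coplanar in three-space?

The four points are coplanar iff the 3×3 determinant with rows UV, UW, UX is zero.
Rows: (62, -24, -16), (92, -18, 32), (91, -21, 28).
Expanding along the first row: (62)(168) − (-24)(-336) + (-16)(-294) = 7056.
Nonzero ⇒ not coplanar.

No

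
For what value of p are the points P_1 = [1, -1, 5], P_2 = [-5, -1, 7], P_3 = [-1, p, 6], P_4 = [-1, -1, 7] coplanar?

The points are coplanar iff P_1P_2 · (P_1P_3 × P_1P_4) = 0.
Expanding, this is linear in p: (-8)p + (-8) = 0.
So p = -1.

-1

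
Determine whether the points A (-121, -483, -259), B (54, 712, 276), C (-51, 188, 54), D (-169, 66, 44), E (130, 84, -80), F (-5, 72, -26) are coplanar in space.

The plane through A, B, C has normal n = AB × AC = (15050, -17325, 33775) and equation n·P = -2200800.
Checking the remaining points: n·D = -2200800, n·E = -2200800, n·F = -2200800.
All equal -2200800, so all 6 points lie in one plane.

Yes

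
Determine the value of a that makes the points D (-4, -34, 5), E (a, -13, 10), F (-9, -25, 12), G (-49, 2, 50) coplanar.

Normal to plane DFG: n = (153, -90, 225); plane equation n·P = 3573.
Requiring n·E = 3573: (153)a + (3420) = 3573.
So a = 1.

1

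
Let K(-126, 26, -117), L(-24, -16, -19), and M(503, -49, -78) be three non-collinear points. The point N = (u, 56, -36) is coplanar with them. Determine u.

Coplanarity requires KL · (KM × KN) = 0.
KL = (102, -42, 98), KM = (629, -75, 39); the triple product is linear in u with coefficient 5712 and constant term 3969840.
Setting it to zero: u = -695.

-695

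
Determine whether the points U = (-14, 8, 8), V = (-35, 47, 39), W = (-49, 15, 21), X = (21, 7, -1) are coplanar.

The four points are coplanar iff the 3×3 determinant with rows UV, UW, UX is zero.
Rows: (-21, 39, 31), (-35, 7, 13), (35, -1, -9).
Expanding along the first row: (-21)(-50) − (39)(-140) + (31)(-210) = 0.
Zero determinant ⇒ coplanar.

Yes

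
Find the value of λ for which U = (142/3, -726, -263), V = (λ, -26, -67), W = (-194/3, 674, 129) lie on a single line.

Collinearity requires UV × UW = 0; each component is linear in λ.
The y-component gives (-392)λ + (-10192/3) = 0, so λ = -26/3.
The remaining components then also vanish.

-26/3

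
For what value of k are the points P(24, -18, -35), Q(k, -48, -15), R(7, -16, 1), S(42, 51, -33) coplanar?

6

Normal to plane PRS: n = (-2480, 682, -1209); plane equation n·X = -29481.
Requiring n·Q = -29481: (-2480)k + (-14601) = -29481.
So k = 6.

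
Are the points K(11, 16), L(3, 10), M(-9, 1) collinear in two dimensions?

Yes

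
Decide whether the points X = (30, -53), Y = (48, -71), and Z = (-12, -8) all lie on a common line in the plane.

No

XY = (18, -18), XZ = (-42, 45).
Twice the signed area of △XYZ is (18)(45) − (-18)(-42) = 54.
The area is nonzero, so the three points are not collinear.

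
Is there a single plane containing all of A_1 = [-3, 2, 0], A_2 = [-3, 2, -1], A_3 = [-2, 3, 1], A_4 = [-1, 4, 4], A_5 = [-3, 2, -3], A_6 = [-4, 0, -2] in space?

The plane through A_1, A_2, A_3 has normal n = A_1A_2 × A_1A_3 = (1, -1, 0) and equation n·P = -5.
Checking the remaining points: n·A_4 = -5, n·A_5 = -5, n·A_6 = -4.
Since n·A_6 = -4 ≠ -5, A_6 is off the plane and the points are not all coplanar.

No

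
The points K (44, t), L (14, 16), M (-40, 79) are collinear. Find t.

-19

The three points are collinear iff det[KL; KM] = 0.
This determinant is linear in t: (-54)t + (-1026) = 0, so t = -19.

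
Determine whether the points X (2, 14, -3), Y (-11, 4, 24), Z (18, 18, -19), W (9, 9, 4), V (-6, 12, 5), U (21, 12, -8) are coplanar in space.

Yes

The plane through X, Y, Z has normal n = XY × XZ = (52, 224, 108) and equation n·P = 2916.
Checking the remaining points: n·W = 2916, n·V = 2916, n·U = 2916.
All equal 2916, so all 6 points lie in one plane.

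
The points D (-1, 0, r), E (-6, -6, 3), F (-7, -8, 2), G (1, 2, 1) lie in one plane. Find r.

Coplanarity ⇔ det[DE; DF; DG] = 0.
Expanding, this is linear in r: (-6)r + (12) = 0.
So r = 2.

2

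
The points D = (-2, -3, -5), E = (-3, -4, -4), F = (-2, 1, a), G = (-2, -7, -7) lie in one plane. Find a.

-3

Normal to plane DEG: n = (6, -2, 4); plane equation n·P = -26.
Requiring n·F = -26: (4)a + (-14) = -26.
So a = -3.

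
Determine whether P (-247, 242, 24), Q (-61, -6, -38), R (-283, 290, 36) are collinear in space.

PQ = (186, -248, -62), PR = (-36, 48, 12).
PQ × PR = (0, 0, 0).
The cross product vanishes, so the three points are collinear.

Yes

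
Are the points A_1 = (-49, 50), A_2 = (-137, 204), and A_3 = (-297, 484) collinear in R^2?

Yes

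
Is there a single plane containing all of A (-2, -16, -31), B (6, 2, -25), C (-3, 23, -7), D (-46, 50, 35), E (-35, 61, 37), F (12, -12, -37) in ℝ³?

No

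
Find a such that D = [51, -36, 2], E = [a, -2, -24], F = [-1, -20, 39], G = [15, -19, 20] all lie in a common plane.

35

Coplanarity ⇔ det[DE; DF; DG] = 0.
Expanding, this is linear in a: (-341)a + (11935) = 0.
So a = 35.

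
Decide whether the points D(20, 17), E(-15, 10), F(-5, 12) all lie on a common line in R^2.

Yes

DE = (-35, -7), DF = (-25, -5).
Twice the signed area of △DEF is (-35)(-5) − (-7)(-25) = 0.
The triangle is degenerate (zero area), so the points are collinear.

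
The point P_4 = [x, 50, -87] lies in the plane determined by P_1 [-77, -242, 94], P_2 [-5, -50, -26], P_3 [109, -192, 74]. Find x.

The plane through P_1, P_2, P_3 has equation 2160x − 20880y − 32112z = 1868112.
Substituting P_4: (2160)x + (1749744) = 1868112, so x = 274/5.

274/5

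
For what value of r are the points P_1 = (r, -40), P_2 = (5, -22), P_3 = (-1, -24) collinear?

The three points are collinear iff det[P_1P_2; P_1P_3] = 0.
This determinant is linear in r: (2)r + (98) = 0, so r = -49.

-49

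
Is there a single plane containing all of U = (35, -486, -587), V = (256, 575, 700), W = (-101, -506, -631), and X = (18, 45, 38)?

A normal to the plane through U, V, W is n = UV × UW = (-20944, -165308, 139876).
The plane has equation n·P = -2500564. For X: n·X = -2500564.
Equal, so X lies in the plane and all four are coplanar.

Yes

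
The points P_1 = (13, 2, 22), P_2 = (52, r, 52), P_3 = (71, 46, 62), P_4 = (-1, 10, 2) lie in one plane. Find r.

26

Coplanarity ⇔ det[P_1P_2; P_1P_3; P_1P_4] = 0.
Expanding, this is linear in r: (600)r + (-15600) = 0.
So r = 26.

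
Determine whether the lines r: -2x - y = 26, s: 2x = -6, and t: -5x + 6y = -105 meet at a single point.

Intersecting r and s: solving the 2×2 system gives (x, y) = (-3, -20).
Substitute into t: (-5)(-3) + (6)(-20) = -105.
This equals -105, so (-3, -20) lies on all three lines and they are concurrent.

Yes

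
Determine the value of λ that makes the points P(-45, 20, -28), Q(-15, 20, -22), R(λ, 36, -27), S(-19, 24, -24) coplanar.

-16

Coplanarity ⇔ det[PQ; PR; PS] = 0.
Expanding, this is linear in λ: (24)λ + (384) = 0.
So λ = -16.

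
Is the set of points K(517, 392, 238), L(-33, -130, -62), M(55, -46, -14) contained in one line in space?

KL = (-550, -522, -300), KM = (-462, -438, -252).
KL × KM = (144, 0, -264).
The cross product is nonzero, so the points do not lie on one line.

No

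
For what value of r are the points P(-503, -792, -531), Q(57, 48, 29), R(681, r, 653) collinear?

984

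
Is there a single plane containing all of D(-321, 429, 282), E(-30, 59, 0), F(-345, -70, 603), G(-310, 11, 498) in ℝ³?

The four points are coplanar iff the 3×3 determinant with rows DE, DF, DG is zero.
Rows: (291, -370, -282), (-24, -499, 321), (11, -418, 216).
Expanding along the first row: (291)(26394) − (-370)(-8715) + (-282)(15521) = 79182.
Nonzero ⇒ not coplanar.

No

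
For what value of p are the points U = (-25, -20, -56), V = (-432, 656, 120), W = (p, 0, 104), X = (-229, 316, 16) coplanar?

-20

Normal to plane UVX: n = (-10464, -6600, 1152); plane equation n·P = 329088.
Requiring n·W = 329088: (-10464)p + (119808) = 329088.
So p = -20.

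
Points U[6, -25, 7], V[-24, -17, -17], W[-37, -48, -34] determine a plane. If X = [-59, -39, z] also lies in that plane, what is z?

-51

A normal to the plane is n = UV × UW = (-880, -198, 1034).
X lies in the plane iff n · UX = 0.
This gives (1034)z + (52734) = 0, so z = -51.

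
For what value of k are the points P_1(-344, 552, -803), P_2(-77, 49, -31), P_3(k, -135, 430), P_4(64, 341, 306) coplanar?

88

Normal to plane P_1P_2P_4: n = (-394935, 18873, 148887); plane equation n·P = 26719275.
Requiring n·P_3 = 26719275: (-394935)k + (61473555) = 26719275.
So k = 88.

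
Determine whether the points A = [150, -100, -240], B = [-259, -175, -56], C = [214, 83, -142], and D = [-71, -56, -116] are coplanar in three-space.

No

A normal to the plane through A, B, C is n = AB × AC = (-41022, 51858, -70047).
The plane has equation n·P = 5472180. For D: n·D = 8133966.
8133966 ≠ 5472180, so D is off the plane.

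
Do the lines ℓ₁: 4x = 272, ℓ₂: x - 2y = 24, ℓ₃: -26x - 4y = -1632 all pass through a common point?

No

Lines aᵢx + bᵢy = cᵢ with pairwise distinct directions are concurrent exactly when det[aᵢ bᵢ cᵢ] = 0.
Here the determinant is -1792.
Nonzero, so no common point exists.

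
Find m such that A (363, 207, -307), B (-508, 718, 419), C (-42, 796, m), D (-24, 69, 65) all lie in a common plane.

Coplanarity ⇔ det[AB; AC; AD] = 0.
Expanding, this is linear in m: (-317955)m + (-5405235) = 0.
So m = -17.

-17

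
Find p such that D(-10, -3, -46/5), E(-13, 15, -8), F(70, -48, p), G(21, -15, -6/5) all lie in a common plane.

Normal to plane DEG: n = (792/5, 306/5, -522); plane equation n·P = 15174/5.
Requiring n·F = 15174/5: (-522)p + (40752/5) = 15174/5.
So p = 49/5.

49/5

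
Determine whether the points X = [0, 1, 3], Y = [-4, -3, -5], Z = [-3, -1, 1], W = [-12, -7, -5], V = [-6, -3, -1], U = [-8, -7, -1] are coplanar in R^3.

The plane through X, Y, Z has normal n = XY × XZ = (-8, 16, -4) and equation n·P = 4.
Checking the remaining points: n·W = 4, n·V = 4, n·U = -44.
Since n·U = -44 ≠ 4, U is off the plane and the points are not all coplanar.

No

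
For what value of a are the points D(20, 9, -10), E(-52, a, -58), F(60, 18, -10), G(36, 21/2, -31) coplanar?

-12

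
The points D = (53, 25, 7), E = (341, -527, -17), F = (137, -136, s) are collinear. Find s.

Direction DE = (288, -552, -24). From the x-coordinate of F, the parameter along the line is τ = (137 − 53)/288 = 7/24.
Then s = 7 + 7/24·(-24) = 0.

0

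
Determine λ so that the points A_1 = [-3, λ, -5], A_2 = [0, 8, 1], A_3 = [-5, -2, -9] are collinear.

Collinearity requires A_1A_2 × A_1A_3 = 0; each component is linear in λ.
The x-component gives (10)λ + (-20) = 0, so λ = 2.
The remaining components then also vanish.

2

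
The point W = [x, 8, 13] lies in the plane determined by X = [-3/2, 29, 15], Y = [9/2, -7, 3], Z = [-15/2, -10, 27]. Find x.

The plane through X, Y, Z has equation −900x − 450z = -5400.
Substituting W: (-900)x + (-5850) = -5400, so x = -1/2.

-1/2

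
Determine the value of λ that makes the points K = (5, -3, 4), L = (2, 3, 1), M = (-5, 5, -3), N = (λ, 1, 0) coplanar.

-1

Normal to plane KLM: n = (-18, 9, 36); plane equation n·P = 27.
Requiring n·N = 27: (-18)λ + (9) = 27.
So λ = -1.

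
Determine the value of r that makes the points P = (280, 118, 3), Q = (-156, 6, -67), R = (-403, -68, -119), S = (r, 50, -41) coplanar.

The points are coplanar iff PQ · (PR × PS) = 0.
Expanding, this is linear in r: (644)r + (-16744) = 0.
So r = 26.

26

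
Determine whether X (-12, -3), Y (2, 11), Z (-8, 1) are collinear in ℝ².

XY = (14, 14), XZ = (4, 4).
det[XY; XZ] = (14)(4) − (14)(4) = 0.
The determinant is zero, so the points are collinear.

Yes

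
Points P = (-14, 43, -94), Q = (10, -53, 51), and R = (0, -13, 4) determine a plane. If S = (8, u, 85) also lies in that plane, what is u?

A normal to the plane is n = PQ × PR = (-1288, -322, 0).
S lies in the plane iff n · PS = 0.
This gives (-322)u + (-14490) = 0, so u = -45.

-45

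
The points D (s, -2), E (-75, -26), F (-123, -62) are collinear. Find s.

Collinearity: (D − E) must be parallel to (F − E) = (-48, -36).
Cross-multiplying the components: (s − (-75))·(-36) = (24)·(-48).
Solving gives s = -43.

-43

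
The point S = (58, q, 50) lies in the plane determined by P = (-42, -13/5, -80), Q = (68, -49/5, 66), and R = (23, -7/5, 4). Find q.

A normal to the plane is n = PQ × PR = (-780, 250, 600).
S lies in the plane iff n · PS = 0.
This gives (250)q + (650) = 0, so q = -13/5.

-13/5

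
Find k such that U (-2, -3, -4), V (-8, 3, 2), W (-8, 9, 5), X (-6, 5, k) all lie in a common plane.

Coplanarity ⇔ det[UV; UW; UX] = 0.
Expanding, this is linear in k: (-36)k + (72) = 0.
So k = 2.

2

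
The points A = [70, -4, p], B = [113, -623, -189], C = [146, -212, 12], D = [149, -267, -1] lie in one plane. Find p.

Coplanarity ⇔ det[AB; AC; AD] = 0.
Expanding, this is linear in p: (3048)p + (182880) = 0.
So p = -60.

-60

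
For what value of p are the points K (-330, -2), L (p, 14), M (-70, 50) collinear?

-250

The three points are collinear iff det[KL; KM] = 0.
This determinant is linear in p: (52)p + (13000) = 0, so p = -250.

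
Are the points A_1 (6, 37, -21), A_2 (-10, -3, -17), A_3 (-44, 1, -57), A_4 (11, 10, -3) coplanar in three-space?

No

A normal to the plane through A_1, A_2, A_3 is n = A_1A_2 × A_1A_3 = (1584, -776, -1424).
The plane has equation n·P = 10696. For A_4: n·A_4 = 13936.
13936 ≠ 10696, so A_4 is off the plane.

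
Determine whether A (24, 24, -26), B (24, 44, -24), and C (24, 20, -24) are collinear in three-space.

No

AB = (0, 20, 2), AC = (0, -4, 2).
Comparing components 2 and 3: (20)(2) − (2)(-4) = 48 ≠ 0, so AB and AC are not parallel and the points are not collinear.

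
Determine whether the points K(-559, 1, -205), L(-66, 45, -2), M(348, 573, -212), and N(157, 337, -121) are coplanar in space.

Yes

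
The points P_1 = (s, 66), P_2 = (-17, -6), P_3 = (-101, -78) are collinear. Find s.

67

Collinearity: (P_1 − P_2) must be parallel to (P_3 − P_2) = (-84, -72).
Cross-multiplying the components: (s − (-17))·(-72) = (72)·(-84).
Solving gives s = 67.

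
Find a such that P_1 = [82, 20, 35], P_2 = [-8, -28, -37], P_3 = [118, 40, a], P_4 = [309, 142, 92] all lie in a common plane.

The points are coplanar iff P_1P_2 · (P_1P_3 × P_1P_4) = 0.
Expanding, this is linear in a: (84)a + (3612) = 0.
So a = -43.

-43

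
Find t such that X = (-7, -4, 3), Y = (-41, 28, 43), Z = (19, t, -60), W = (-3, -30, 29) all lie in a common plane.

-5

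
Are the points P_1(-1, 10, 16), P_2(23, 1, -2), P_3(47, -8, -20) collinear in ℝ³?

P_1P_2 = (24, -9, -18), P_1P_3 = (48, -18, -36).
P_1P_2 × P_1P_3 = (0, 0, 0).
The cross product vanishes, so the three points are collinear.

Yes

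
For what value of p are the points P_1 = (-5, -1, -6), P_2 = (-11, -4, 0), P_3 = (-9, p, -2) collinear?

-3

Collinearity requires P_1P_2 × P_1P_3 = 0; each component is linear in p.
The x-component gives (-6)p + (-18) = 0, so p = -3.
The remaining components then also vanish.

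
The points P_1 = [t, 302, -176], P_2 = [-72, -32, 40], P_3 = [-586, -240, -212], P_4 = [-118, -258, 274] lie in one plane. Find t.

127

Coplanarity ⇔ det[P_1P_2; P_1P_3; P_1P_4] = 0.
Expanding, this is linear in t: (105624)t + (-13414248) = 0.
So t = 127.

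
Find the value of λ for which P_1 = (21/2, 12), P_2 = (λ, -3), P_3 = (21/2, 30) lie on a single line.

21/2

Collinearity: (P_2 − P_1) must be parallel to (P_3 − P_1) = (0, 18).
Cross-multiplying the components: (λ − 21/2)·(18) = (-15)·(0).
Solving gives λ = 21/2.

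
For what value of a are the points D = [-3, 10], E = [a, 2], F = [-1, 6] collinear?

1

The three points are collinear iff det[DE; DF] = 0.
This determinant is linear in a: (-4)a + (4) = 0, so a = 1.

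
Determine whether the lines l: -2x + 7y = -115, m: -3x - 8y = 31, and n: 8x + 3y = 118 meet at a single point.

No

Intersecting l and m: solving the 2×2 system gives (x, y) = (19, -11).
Substitute into n: (8)(19) + (3)(-11) = 119.
But n requires 118 ≠ 119, so the three lines have no common point.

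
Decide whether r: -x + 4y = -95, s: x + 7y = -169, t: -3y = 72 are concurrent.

Intersecting r and s: solving the 2×2 system gives (x, y) = (-1, -24).
Substitute into t: (0)(-1) + (-3)(-24) = 72.
This equals 72, so (-1, -24) lies on all three lines and they are concurrent.

Yes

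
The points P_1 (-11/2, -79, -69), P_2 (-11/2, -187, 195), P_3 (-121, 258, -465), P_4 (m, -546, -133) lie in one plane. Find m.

320

Coplanarity ⇔ det[P_1P_2; P_1P_3; P_1P_4] = 0.
Expanding, this is linear in m: (-46200)m + (14784000) = 0.
So m = 320.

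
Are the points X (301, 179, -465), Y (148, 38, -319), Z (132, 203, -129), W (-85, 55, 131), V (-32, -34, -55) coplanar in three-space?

The plane through X, Y, Z has normal n = XY × XZ = (-50880, 26734, -27501) and equation n·P = 2258471.
Checking the remaining points: n·W = 2192539, n·V = 2231759.
Since n·W = 2192539 ≠ 2258471, W is off the plane and the points are not all coplanar.

No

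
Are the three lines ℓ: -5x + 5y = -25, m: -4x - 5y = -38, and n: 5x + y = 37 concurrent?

Intersecting ℓ and m: solving the 2×2 system gives (x, y) = (7, 2).
Substitute into n: (5)(7) + (1)(2) = 37.
This equals 37, so (7, 2) lies on all three lines and they are concurrent.

Yes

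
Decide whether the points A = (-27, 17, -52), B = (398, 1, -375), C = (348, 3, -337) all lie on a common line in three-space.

No

AB = (425, -16, -323), AC = (375, -14, -285).
Comparing components 2 and 3: (-16)(-285) − (-323)(-14) = 38 ≠ 0, so AB and AC are not parallel and the points are not collinear.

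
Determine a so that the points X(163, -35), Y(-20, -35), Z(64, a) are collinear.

-35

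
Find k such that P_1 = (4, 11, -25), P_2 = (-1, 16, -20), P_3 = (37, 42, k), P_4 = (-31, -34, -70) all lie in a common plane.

Normal to plane P_1P_2P_4: n = (0, -400, 400); plane equation n·P = -14400.
Requiring n·P_3 = -14400: (400)k + (-16800) = -14400.
So k = 6.

6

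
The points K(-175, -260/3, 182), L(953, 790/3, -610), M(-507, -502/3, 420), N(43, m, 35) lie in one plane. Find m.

26/3

Normal to plane KLM: n = (19412, -5520, 25208); plane equation n·P = 1669156.
Requiring n·N = 1669156: (-5520)m + (1716996) = 1669156.
So m = 26/3.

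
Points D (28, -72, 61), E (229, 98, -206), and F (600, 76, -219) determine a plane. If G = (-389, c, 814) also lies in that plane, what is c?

-564

The plane through D, E, F has equation −8084x − 96444y − 67492z = 2600604.
Substituting G: (-96444)c + (-51793812) = 2600604, so c = -564.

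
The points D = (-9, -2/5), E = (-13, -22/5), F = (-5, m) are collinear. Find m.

18/5

Collinearity: (F − D) must be parallel to (E − D) = (-4, -4).
Cross-multiplying the components: (m − (-2/5))·(-4) = (4)·(-4).
Solving gives m = 18/5.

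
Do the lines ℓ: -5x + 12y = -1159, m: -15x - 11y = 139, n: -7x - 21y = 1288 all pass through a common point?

No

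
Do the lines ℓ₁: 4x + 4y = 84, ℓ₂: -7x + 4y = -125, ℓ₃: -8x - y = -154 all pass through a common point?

Yes

Lines aᵢx + bᵢy = cᵢ with pairwise distinct directions are concurrent exactly when det[aᵢ bᵢ cᵢ] = 0.
Here the determinant is 0.
It vanishes, so the lines are concurrent at (19, 2).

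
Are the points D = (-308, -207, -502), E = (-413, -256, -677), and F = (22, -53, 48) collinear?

Yes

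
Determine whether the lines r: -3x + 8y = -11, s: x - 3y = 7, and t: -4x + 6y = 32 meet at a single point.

Yes

Intersecting r and s: solving the 2×2 system gives (x, y) = (-23, -10).
Substitute into t: (-4)(-23) + (6)(-10) = 32.
This equals 32, so (-23, -10) lies on all three lines and they are concurrent.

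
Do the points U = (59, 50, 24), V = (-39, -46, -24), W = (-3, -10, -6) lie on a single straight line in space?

No

UV = (-98, -96, -48), UW = (-62, -60, -30).
Comparing components 3 and 1: (-48)(-62) − (-98)(-30) = 36 ≠ 0, so UV and UW are not parallel and the points are not collinear.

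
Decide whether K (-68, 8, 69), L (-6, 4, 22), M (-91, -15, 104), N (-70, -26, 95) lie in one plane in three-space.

Yes

With K as base: KL = (62, -4, -47), KM = (-23, -23, 35), KN = (-2, -34, 26).
KM × KN = (592, 528, 736).
KL · (KM × KN) = 0.
The scalar triple product vanishes, so the four points are coplanar.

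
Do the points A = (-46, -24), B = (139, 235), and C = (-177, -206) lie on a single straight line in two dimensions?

No

AB = (185, 259), AC = (-131, -182).
det[AB; AC] = (185)(-182) − (259)(-131) = 259.
The determinant is nonzero, so they are not collinear.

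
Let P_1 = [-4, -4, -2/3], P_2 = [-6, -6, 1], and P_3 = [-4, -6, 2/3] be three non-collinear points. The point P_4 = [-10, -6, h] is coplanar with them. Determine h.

5/3

A normal to the plane is n = P_1P_2 × P_1P_3 = (2/3, 8/3, 4).
P_4 lies in the plane iff n · P_1P_4 = 0.
This gives (4)h + (-20/3) = 0, so h = 5/3.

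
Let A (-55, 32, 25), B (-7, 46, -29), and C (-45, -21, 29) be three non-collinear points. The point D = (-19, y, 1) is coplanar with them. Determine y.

The plane through A, B, C has equation −2806x − 732y − 2684z = 63806.
Substituting D: (-732)y + (50630) = 63806, so y = -18.

-18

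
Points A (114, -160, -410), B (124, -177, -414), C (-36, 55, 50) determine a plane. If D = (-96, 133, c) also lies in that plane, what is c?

314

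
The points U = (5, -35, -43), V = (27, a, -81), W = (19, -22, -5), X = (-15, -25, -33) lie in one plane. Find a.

-58

Coplanarity ⇔ det[UV; UW; UX] = 0.
Expanding, this is linear in a: (-900)a + (-52200) = 0.
So a = -58.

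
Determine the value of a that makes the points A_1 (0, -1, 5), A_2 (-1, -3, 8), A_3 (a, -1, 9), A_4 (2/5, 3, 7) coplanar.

Normal to plane A_1A_2A_4: n = (-16, 16/5, -16/5); plane equation n·P = -96/5.
Requiring n·A_3 = -96/5: (-16)a + (-32) = -96/5.
So a = -4/5.

-4/5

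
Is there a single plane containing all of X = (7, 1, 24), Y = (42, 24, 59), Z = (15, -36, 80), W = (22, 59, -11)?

With X as base: XY = (35, 23, 35), XZ = (8, -37, 56), XW = (15, 58, -35).
XZ × XW = (-1953, 1120, 1019).
XY · (XZ × XW) = -6930.
Since -6930 ≠ 0, the four points are not coplanar.

No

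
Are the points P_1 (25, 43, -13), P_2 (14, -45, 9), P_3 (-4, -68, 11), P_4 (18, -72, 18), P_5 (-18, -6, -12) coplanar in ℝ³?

No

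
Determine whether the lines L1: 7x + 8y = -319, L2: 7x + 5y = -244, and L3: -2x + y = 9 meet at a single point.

Yes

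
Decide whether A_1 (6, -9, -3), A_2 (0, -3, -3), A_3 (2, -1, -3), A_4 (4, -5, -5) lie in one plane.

A normal to the plane through A_1, A_2, A_3 is n = A_1A_2 × A_1A_3 = (0, 0, -24).
The plane has equation n·P = 72. For A_4: n·A_4 = 120.
120 ≠ 72, so A_4 is off the plane.

No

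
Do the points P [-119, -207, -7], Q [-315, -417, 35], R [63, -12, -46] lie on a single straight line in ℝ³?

PQ = (-196, -210, 42), PR = (182, 195, -39).
Each component of PR is -13/14 times the corresponding component of PQ, so PR = -13/14·PQ and the points are collinear.

Yes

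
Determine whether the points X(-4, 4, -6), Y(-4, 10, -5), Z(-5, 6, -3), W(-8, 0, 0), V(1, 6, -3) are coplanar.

No

The plane through X, Y, Z has normal n = XY × XZ = (16, -1, 6) and equation n·P = -104.
Checking the remaining points: n·W = -128, n·V = -8.
Since n·W = -128 ≠ -104, W is off the plane and the points are not all coplanar.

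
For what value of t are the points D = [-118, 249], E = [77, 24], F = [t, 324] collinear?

The three points are collinear iff det[DE; DF] = 0.
This determinant is linear in t: (225)t + (41175) = 0, so t = -183.

-183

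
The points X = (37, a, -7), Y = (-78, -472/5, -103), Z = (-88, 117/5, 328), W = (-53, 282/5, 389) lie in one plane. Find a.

The points are coplanar iff XY · (XZ × XW) = 0.
Expanding, this is linear in a: (-15695)a + (-244842) = 0.
So a = -78/5.

-78/5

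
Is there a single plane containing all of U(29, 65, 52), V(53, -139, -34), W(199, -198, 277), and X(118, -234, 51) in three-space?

The four points are coplanar iff the 3×3 determinant with rows UV, UW, UX is zero.
Rows: (24, -204, -86), (170, -263, 225), (89, -299, -1).
Expanding along the first row: (24)(67538) − (-204)(-20195) + (-86)(-27423) = -140490.
Nonzero ⇒ not coplanar.

No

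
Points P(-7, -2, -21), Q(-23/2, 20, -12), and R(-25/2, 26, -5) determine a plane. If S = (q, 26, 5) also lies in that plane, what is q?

Coplanarity requires PQ · (PR × PS) = 0.
PQ = (-9/2, 22, 9), PR = (-11/2, 28, 16); the triple product is linear in q with coefficient 100 and constant term 1200.
Setting it to zero: q = -12.

-12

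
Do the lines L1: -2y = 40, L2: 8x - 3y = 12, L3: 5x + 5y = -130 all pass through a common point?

Yes

Lines aᵢx + bᵢy = cᵢ with pairwise distinct directions are concurrent exactly when det[aᵢ bᵢ cᵢ] = 0.
Here the determinant is 0.
It vanishes, so the lines are concurrent at (-6, -20).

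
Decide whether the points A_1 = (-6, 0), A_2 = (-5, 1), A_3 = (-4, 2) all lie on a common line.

A_1A_2 = (1, 1), A_1A_3 = (2, 2).
Twice the signed area of △A_1A_2A_3 is (1)(2) − (1)(2) = 0.
The triangle is degenerate (zero area), so the points are collinear.

Yes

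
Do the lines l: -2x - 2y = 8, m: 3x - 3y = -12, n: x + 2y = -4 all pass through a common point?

Yes

The three lines meet at one point iff the augmented coefficient matrix [aᵢ bᵢ cᵢ] has rank < 3, i.e. its determinant vanishes.
Here the determinant is 0.
It vanishes, so the lines are concurrent at (-4, 0).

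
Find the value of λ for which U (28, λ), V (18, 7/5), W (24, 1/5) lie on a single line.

Collinearity: (U − V) must be parallel to (W − V) = (6, -6/5).
Cross-multiplying the components: (λ − 7/5)·(6) = (10)·(-6/5).
Solving gives λ = -3/5.

-3/5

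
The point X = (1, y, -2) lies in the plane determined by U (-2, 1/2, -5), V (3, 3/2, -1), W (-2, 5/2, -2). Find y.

The plane through U, V, W has equation −5x − 15y + 10z = -95/2.
Substituting X: (-15)y + (-25) = -95/2, so y = 3/2.

3/2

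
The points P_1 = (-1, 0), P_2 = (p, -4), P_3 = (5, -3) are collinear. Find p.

Collinearity: (P_2 − P_1) must be parallel to (P_3 − P_1) = (6, -3).
Cross-multiplying the components: (p − (-1))·(-3) = (-4)·(6).
Solving gives p = 7.

7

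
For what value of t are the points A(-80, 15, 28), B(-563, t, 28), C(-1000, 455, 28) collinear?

Collinearity requires AB × AC = 0; each component is linear in t.
The z-component gives (920)t + (-226320) = 0, so t = 246.
The remaining components then also vanish.

246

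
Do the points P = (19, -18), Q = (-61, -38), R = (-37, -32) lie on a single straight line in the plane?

PQ = (-80, -20), PR = (-56, -14).
Twice the signed area of △PQR is (-80)(-14) − (-20)(-56) = 0.
The triangle is degenerate (zero area), so the points are collinear.

Yes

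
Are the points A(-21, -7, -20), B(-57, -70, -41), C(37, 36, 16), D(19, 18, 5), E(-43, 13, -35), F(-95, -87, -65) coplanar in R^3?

Yes

The plane through A, B, C has normal n = AB × AC = (-1365, 78, 2106) and equation n·P = -14001.
Checking the remaining points: n·D = -14001, n·E = -14001, n·F = -14001.
All equal -14001, so all 6 points lie in one plane.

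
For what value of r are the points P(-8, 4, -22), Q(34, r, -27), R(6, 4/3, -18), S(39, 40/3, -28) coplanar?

The points are coplanar iff PQ · (PR × PS) = 0.
Expanding, this is linear in r: (272)r + (-3264) = 0.
So r = 12.

12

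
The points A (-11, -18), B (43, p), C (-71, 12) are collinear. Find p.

Collinearity: (B − A) must be parallel to (C − A) = (-60, 30).
Cross-multiplying the components: (p − (-18))·(-60) = (54)·(30).
Solving gives p = -45.

-45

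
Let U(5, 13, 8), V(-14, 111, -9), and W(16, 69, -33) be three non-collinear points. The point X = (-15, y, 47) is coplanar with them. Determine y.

-10

A normal to the plane is n = UV × UW = (-3066, -966, -2142).
X lies in the plane iff n · UX = 0.
This gives (-966)y + (-9660) = 0, so y = -10.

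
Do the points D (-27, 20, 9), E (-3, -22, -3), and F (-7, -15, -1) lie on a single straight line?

DE = (24, -42, -12), DF = (20, -35, -10).
Each component of DF is 5/6 times the corresponding component of DE, so DF = 5/6·DE and the points are collinear.

Yes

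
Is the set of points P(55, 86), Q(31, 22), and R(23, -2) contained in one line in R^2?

No

PQ = (-24, -64), PR = (-32, -88).
If collinear, PR would be a scalar multiple of PQ. But (-24)·(-88) ≠ (-64)·(-32) (difference 64), so they are not parallel; the points are not collinear.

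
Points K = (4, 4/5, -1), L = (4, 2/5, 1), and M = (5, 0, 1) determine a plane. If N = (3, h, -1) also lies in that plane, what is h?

6/5

A normal to the plane is n = KL × KM = (4/5, 2, 2/5).
N lies in the plane iff n · KN = 0.
This gives (2)h + (-12/5) = 0, so h = 6/5.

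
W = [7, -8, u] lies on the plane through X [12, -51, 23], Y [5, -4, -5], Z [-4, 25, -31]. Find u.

The plane through X, Y, Z has equation −410x + 70y + 220z = -3430.
Substituting W: (220)u + (-3430) = -3430, so u = 0.

0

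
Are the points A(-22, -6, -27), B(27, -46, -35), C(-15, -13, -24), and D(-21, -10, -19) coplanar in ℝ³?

With A as base: AB = (49, -40, -8), AC = (7, -7, 3), AD = (1, -4, 8).
AC × AD = (-44, -53, -21).
AB · (AC × AD) = 132.
Since 132 ≠ 0, the four points are not coplanar.

No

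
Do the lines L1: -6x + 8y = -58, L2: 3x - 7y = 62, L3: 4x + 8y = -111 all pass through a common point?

Intersecting L1 and L2: solving the 2×2 system gives (x, y) = (-5, -11).
Substitute into L3: (4)(-5) + (8)(-11) = -108.
But L3 requires -111 ≠ -108, so the three lines have no common point.

No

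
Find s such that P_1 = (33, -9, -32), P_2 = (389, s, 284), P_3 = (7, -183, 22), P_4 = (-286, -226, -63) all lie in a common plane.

Coplanarity ⇔ det[P_1P_2; P_1P_3; P_1P_4] = 0.
Expanding, this is linear in s: (-18032)s + (-9827440) = 0.
So s = -545.

-545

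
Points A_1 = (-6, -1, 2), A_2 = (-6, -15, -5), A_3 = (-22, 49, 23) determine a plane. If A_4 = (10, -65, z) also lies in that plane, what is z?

-26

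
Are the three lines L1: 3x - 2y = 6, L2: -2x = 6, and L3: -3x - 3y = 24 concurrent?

Lines aᵢx + bᵢy = cᵢ with pairwise distinct directions are concurrent exactly when det[aᵢ bᵢ cᵢ] = 0.
Here the determinant is 30.
Nonzero, so no common point exists.

No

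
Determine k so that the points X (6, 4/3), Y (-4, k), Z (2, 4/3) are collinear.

4/3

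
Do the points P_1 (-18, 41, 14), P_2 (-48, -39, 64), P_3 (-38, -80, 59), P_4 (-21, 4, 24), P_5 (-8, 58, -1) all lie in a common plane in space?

Yes

The plane through P_1, P_2, P_3 has normal n = P_1P_2 × P_1P_3 = (2450, 350, 2030) and equation n·P = -1330.
Checking the remaining points: n·P_4 = -1330, n·P_5 = -1330.
All equal -1330, so all 5 points lie in one plane.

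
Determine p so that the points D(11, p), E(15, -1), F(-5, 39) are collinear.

7

Collinearity: (D − E) must be parallel to (F − E) = (-20, 40).
Cross-multiplying the components: (p − (-1))·(-20) = (-4)·(40).
Solving gives p = 7.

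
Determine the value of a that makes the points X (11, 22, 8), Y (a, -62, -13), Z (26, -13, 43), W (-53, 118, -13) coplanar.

79

The points are coplanar iff XY · (XZ × XW) = 0.
Expanding, this is linear in a: (-2625)a + (207375) = 0.
So a = 79.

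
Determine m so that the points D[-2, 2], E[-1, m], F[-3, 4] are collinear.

0

The three points are collinear iff det[DE; DF] = 0.
This determinant is linear in m: (1)m + (0) = 0, so m = 0.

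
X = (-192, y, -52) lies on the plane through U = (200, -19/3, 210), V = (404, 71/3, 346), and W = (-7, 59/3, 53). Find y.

Coplanarity requires UV · (UW × UX) = 0.
UV = (204, 30, 136), UW = (-207, 26, -157); the triple product is linear in y with coefficient 3876 and constant term 240312.
Setting it to zero: y = -62.

-62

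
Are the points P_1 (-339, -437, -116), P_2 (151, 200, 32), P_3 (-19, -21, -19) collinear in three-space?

No

P_1P_2 = (490, 637, 148), P_1P_3 = (320, 416, 97).
Comparing components 2 and 3: (637)(97) − (148)(416) = 221 ≠ 0, so P_1P_2 and P_1P_3 are not parallel and the points are not collinear.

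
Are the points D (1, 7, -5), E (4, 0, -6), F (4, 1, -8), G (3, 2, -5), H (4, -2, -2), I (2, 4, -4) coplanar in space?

The plane through D, E, F has normal n = DE × DF = (15, 6, 3) and equation n·P = 42.
Checking the remaining points: n·G = 42, n·H = 42, n·I = 42.
All equal 42, so all 6 points lie in one plane.

Yes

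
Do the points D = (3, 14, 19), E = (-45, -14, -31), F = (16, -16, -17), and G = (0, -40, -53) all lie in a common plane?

A normal to the plane through D, E, F is n = DE × DF = (-492, -2378, 1804).
The plane has equation n·P = -492. For G: n·G = -492.
Equal, so G lies in the plane and all four are coplanar.

Yes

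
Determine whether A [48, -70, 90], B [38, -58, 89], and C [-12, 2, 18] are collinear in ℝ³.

No

AB = (-10, 12, -1), AC = (-60, 72, -72).
AB × AC = (-792, -660, 0).
The cross product is nonzero, so the points do not lie on one line.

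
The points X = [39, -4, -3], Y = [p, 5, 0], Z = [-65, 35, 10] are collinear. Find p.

Collinearity requires XY × XZ = 0; each component is linear in p.
The y-component gives (-13)p + (195) = 0, so p = 15.
The remaining components then also vanish.

15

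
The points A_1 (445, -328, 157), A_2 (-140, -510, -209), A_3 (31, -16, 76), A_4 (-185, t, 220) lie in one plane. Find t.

608

Normal to plane A_1A_2A_3: n = (128934, 104139, -257868); plane equation n·P = -17267238.
Requiring n·A_4 = -17267238: (104139)t + (-80583750) = -17267238.
So t = 608.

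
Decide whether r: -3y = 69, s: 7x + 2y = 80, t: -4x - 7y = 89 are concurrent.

The three lines meet at one point iff the augmented coefficient matrix [aᵢ bᵢ cᵢ] has rank < 3, i.e. its determinant vanishes.
Here the determinant is 0.
It vanishes, so the lines are concurrent at (18, -23).

Yes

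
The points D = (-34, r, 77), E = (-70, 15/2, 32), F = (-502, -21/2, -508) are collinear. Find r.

Direction EF = (-432, -18, -540). From the x-coordinate of D, the parameter along the line is τ = (-34 − (-70))/(-432) = -1/12.
Then r = 15/2 + (-1/12)·(-18) = 9.

9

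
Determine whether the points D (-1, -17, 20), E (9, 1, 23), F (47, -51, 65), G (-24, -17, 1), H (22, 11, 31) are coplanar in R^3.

The plane through D, E, F has normal n = DE × DF = (912, -306, -1204) and equation n·P = -19790.
Checking the remaining points: n·G = -17890, n·H = -20626.
Since n·G = -17890 ≠ -19790, G is off the plane and the points are not all coplanar.

No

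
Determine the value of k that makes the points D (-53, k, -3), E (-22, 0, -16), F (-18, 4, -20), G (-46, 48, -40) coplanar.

-4

The points are coplanar iff DE · (DF × DG) = 0.
Expanding, this is linear in k: (-192)k + (-768) = 0.
So k = -4.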